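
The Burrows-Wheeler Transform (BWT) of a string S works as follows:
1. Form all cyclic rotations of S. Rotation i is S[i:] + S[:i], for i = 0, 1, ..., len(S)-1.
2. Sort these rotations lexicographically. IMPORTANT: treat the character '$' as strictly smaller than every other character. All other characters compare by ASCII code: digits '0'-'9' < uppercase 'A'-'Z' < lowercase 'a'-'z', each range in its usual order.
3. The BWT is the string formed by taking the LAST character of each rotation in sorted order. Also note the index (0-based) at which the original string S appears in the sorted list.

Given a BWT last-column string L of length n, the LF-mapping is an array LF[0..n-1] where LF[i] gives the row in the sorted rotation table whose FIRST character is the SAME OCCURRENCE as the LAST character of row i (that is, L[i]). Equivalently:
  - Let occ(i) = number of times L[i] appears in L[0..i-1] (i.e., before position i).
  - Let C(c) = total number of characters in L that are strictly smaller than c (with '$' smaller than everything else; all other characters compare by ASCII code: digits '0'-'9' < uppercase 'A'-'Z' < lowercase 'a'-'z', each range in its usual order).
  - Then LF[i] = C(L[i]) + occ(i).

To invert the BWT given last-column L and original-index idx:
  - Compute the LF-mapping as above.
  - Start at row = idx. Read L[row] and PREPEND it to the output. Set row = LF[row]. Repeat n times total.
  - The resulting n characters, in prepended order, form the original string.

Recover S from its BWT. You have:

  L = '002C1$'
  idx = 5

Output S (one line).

Answer: C1200$

Derivation:
LF mapping: 1 2 4 5 3 0
Walk LF starting at row 5, prepending L[row]:
  step 1: row=5, L[5]='$', prepend. Next row=LF[5]=0
  step 2: row=0, L[0]='0', prepend. Next row=LF[0]=1
  step 3: row=1, L[1]='0', prepend. Next row=LF[1]=2
  step 4: row=2, L[2]='2', prepend. Next row=LF[2]=4
  step 5: row=4, L[4]='1', prepend. Next row=LF[4]=3
  step 6: row=3, L[3]='C', prepend. Next row=LF[3]=5
Reversed output: C1200$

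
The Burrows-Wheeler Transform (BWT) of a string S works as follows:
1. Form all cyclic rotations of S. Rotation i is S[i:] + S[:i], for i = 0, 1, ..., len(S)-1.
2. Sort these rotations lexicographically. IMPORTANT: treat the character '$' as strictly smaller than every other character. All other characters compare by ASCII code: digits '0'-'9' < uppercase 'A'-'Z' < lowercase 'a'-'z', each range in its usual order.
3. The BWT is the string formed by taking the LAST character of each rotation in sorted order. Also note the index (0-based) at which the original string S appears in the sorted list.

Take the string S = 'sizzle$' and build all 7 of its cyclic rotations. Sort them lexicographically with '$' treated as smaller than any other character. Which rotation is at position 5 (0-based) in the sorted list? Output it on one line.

Answer: zle$siz

Derivation:
All 7 rotations (rotation i = S[i:]+S[:i]):
  rot[0] = sizzle$
  rot[1] = izzle$s
  rot[2] = zzle$si
  rot[3] = zle$siz
  rot[4] = le$sizz
  rot[5] = e$sizzl
  rot[6] = $sizzle
Sorted (with $ < everything):
  sorted[0] = $sizzle
  sorted[1] = e$sizzl
  sorted[2] = izzle$s
  sorted[3] = le$sizz
  sorted[4] = sizzle$
  sorted[5] = zle$siz
  sorted[6] = zzle$si
sorted[5] = zle$siz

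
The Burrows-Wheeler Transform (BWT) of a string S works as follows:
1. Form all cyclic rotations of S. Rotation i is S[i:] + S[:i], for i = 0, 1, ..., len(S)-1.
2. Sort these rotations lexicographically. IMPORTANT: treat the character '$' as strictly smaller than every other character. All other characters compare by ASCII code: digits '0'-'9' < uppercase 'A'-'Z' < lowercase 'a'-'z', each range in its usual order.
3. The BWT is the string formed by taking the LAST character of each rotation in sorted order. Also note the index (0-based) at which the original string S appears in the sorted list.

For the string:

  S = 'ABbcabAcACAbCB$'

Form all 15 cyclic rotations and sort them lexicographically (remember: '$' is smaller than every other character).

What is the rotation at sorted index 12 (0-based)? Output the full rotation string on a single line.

Answer: bcabAcACAbCB$AB

Derivation:
All 15 rotations (rotation i = S[i:]+S[:i]):
  rot[0] = ABbcabAcACAbCB$
  rot[1] = BbcabAcACAbCB$A
  rot[2] = bcabAcACAbCB$AB
  rot[3] = cabAcACAbCB$ABb
  rot[4] = abAcACAbCB$ABbc
  rot[5] = bAcACAbCB$ABbca
  rot[6] = AcACAbCB$ABbcab
  rot[7] = cACAbCB$ABbcabA
  rot[8] = ACAbCB$ABbcabAc
  rot[9] = CAbCB$ABbcabAcA
  rot[10] = AbCB$ABbcabAcAC
  rot[11] = bCB$ABbcabAcACA
  rot[12] = CB$ABbcabAcACAb
  rot[13] = B$ABbcabAcACAbC
  rot[14] = $ABbcabAcACAbCB
Sorted (with $ < everything):
  sorted[0] = $ABbcabAcACAbCB
  sorted[1] = ABbcabAcACAbCB$
  sorted[2] = ACAbCB$ABbcabAc
  sorted[3] = AbCB$ABbcabAcAC
  sorted[4] = AcACAbCB$ABbcab
  sorted[5] = B$ABbcabAcACAbC
  sorted[6] = BbcabAcACAbCB$A
  sorted[7] = CAbCB$ABbcabAcA
  sorted[8] = CB$ABbcabAcACAb
  sorted[9] = abAcACAbCB$ABbc
  sorted[10] = bAcACAbCB$ABbca
  sorted[11] = bCB$ABbcabAcACA
  sorted[12] = bcabAcACAbCB$AB
  sorted[13] = cACAbCB$ABbcabA
  sorted[14] = cabAcACAbCB$ABb
sorted[12] = bcabAcACAbCB$AB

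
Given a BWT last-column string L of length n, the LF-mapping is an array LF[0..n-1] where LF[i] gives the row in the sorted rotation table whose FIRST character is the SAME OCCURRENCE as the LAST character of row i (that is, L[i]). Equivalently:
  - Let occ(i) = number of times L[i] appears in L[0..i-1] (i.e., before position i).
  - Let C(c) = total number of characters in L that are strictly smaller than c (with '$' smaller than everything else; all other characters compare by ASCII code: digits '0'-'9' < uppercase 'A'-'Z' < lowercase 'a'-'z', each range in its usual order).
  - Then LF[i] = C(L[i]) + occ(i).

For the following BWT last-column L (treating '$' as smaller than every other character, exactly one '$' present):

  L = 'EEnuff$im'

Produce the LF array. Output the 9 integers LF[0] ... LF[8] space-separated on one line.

Char counts: '$':1, 'E':2, 'f':2, 'i':1, 'm':1, 'n':1, 'u':1
C (first-col start): C('$')=0, C('E')=1, C('f')=3, C('i')=5, C('m')=6, C('n')=7, C('u')=8
L[0]='E': occ=0, LF[0]=C('E')+0=1+0=1
L[1]='E': occ=1, LF[1]=C('E')+1=1+1=2
L[2]='n': occ=0, LF[2]=C('n')+0=7+0=7
L[3]='u': occ=0, LF[3]=C('u')+0=8+0=8
L[4]='f': occ=0, LF[4]=C('f')+0=3+0=3
L[5]='f': occ=1, LF[5]=C('f')+1=3+1=4
L[6]='$': occ=0, LF[6]=C('$')+0=0+0=0
L[7]='i': occ=0, LF[7]=C('i')+0=5+0=5
L[8]='m': occ=0, LF[8]=C('m')+0=6+0=6

Answer: 1 2 7 8 3 4 0 5 6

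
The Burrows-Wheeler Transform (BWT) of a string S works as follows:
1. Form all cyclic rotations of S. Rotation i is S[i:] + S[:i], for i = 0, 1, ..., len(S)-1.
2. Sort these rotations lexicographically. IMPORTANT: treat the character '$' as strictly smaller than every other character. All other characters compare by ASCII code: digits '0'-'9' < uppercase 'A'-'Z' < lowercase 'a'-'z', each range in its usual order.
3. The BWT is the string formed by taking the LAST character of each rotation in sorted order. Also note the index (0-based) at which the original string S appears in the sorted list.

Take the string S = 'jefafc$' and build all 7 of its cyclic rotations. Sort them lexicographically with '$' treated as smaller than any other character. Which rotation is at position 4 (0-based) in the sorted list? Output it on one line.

All 7 rotations (rotation i = S[i:]+S[:i]):
  rot[0] = jefafc$
  rot[1] = efafc$j
  rot[2] = fafc$je
  rot[3] = afc$jef
  rot[4] = fc$jefa
  rot[5] = c$jefaf
  rot[6] = $jefafc
Sorted (with $ < everything):
  sorted[0] = $jefafc
  sorted[1] = afc$jef
  sorted[2] = c$jefaf
  sorted[3] = efafc$j
  sorted[4] = fafc$je
  sorted[5] = fc$jefa
  sorted[6] = jefafc$
sorted[4] = fafc$je

Answer: fafc$je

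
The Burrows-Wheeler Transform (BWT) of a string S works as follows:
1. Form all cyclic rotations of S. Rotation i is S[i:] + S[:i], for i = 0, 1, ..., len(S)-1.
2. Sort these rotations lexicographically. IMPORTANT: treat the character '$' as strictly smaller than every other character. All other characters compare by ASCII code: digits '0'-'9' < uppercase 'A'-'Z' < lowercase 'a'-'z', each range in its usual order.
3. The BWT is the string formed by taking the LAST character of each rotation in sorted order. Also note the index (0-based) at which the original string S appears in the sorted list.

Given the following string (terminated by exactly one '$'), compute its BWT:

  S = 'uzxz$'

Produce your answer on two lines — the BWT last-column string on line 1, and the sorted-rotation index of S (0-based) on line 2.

Answer: z$zxu
1

Derivation:
All 5 rotations (rotation i = S[i:]+S[:i]):
  rot[0] = uzxz$
  rot[1] = zxz$u
  rot[2] = xz$uz
  rot[3] = z$uzx
  rot[4] = $uzxz
Sorted (with $ < everything):
  sorted[0] = $uzxz  (last char: 'z')
  sorted[1] = uzxz$  (last char: '$')
  sorted[2] = xz$uz  (last char: 'z')
  sorted[3] = z$uzx  (last char: 'x')
  sorted[4] = zxz$u  (last char: 'u')
Last column: z$zxu
Original string S is at sorted index 1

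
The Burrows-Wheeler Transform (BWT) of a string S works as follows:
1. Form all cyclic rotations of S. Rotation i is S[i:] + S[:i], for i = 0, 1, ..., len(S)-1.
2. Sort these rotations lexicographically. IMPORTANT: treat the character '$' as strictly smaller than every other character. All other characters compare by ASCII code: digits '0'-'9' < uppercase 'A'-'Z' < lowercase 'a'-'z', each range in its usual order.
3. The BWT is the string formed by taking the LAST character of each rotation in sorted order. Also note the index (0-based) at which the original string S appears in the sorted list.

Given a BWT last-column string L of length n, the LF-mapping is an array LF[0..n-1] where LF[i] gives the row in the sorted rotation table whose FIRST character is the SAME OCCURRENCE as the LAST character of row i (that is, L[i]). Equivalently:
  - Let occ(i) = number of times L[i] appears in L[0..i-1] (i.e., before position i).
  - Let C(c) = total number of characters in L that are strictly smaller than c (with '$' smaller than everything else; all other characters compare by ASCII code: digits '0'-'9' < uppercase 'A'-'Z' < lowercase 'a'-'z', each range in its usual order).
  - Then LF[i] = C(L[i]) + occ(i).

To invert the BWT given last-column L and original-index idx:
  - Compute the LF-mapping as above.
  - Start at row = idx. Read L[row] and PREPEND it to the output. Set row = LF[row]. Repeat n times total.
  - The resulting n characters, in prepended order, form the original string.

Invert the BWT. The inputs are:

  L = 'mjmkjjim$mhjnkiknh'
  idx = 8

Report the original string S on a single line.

Answer: jkmkijimjjhkmhnnm$

Derivation:
LF mapping: 12 5 13 9 6 7 3 14 0 15 1 8 16 10 4 11 17 2
Walk LF starting at row 8, prepending L[row]:
  step 1: row=8, L[8]='$', prepend. Next row=LF[8]=0
  step 2: row=0, L[0]='m', prepend. Next row=LF[0]=12
  step 3: row=12, L[12]='n', prepend. Next row=LF[12]=16
  step 4: row=16, L[16]='n', prepend. Next row=LF[16]=17
  step 5: row=17, L[17]='h', prepend. Next row=LF[17]=2
  step 6: row=2, L[2]='m', prepend. Next row=LF[2]=13
  step 7: row=13, L[13]='k', prepend. Next row=LF[13]=10
  step 8: row=10, L[10]='h', prepend. Next row=LF[10]=1
  step 9: row=1, L[1]='j', prepend. Next row=LF[1]=5
  step 10: row=5, L[5]='j', prepend. Next row=LF[5]=7
  step 11: row=7, L[7]='m', prepend. Next row=LF[7]=14
  step 12: row=14, L[14]='i', prepend. Next row=LF[14]=4
  step 13: row=4, L[4]='j', prepend. Next row=LF[4]=6
  step 14: row=6, L[6]='i', prepend. Next row=LF[6]=3
  step 15: row=3, L[3]='k', prepend. Next row=LF[3]=9
  step 16: row=9, L[9]='m', prepend. Next row=LF[9]=15
  step 17: row=15, L[15]='k', prepend. Next row=LF[15]=11
  step 18: row=11, L[11]='j', prepend. Next row=LF[11]=8
Reversed output: jkmkijimjjhkmhnnm$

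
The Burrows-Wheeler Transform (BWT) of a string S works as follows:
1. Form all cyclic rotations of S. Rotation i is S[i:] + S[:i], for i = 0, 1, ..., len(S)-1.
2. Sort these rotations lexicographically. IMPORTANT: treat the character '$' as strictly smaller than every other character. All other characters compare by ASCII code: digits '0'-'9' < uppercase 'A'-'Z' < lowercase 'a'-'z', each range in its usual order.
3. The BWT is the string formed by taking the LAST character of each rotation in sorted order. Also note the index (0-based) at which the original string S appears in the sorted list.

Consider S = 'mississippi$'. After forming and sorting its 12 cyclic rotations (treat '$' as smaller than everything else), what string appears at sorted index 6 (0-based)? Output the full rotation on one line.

Answer: pi$mississip

Derivation:
All 12 rotations (rotation i = S[i:]+S[:i]):
  rot[0] = mississippi$
  rot[1] = ississippi$m
  rot[2] = ssissippi$mi
  rot[3] = sissippi$mis
  rot[4] = issippi$miss
  rot[5] = ssippi$missi
  rot[6] = sippi$missis
  rot[7] = ippi$mississ
  rot[8] = ppi$mississi
  rot[9] = pi$mississip
  rot[10] = i$mississipp
  rot[11] = $mississippi
Sorted (with $ < everything):
  sorted[0] = $mississippi
  sorted[1] = i$mississipp
  sorted[2] = ippi$mississ
  sorted[3] = issippi$miss
  sorted[4] = ississippi$m
  sorted[5] = mississippi$
  sorted[6] = pi$mississip
  sorted[7] = ppi$mississi
  sorted[8] = sippi$missis
  sorted[9] = sissippi$mis
  sorted[10] = ssippi$missi
  sorted[11] = ssissippi$mi
sorted[6] = pi$mississip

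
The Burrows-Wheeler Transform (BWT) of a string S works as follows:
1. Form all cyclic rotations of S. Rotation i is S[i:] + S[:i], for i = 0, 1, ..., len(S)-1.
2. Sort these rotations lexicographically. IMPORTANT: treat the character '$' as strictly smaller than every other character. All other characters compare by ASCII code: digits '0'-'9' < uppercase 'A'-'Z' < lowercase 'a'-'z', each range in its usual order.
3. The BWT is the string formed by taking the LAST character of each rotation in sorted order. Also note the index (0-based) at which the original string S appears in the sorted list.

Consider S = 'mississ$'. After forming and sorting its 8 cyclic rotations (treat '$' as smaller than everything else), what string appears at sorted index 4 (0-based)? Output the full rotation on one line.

Answer: s$missis

Derivation:
All 8 rotations (rotation i = S[i:]+S[:i]):
  rot[0] = mississ$
  rot[1] = ississ$m
  rot[2] = ssiss$mi
  rot[3] = siss$mis
  rot[4] = iss$miss
  rot[5] = ss$missi
  rot[6] = s$missis
  rot[7] = $mississ
Sorted (with $ < everything):
  sorted[0] = $mississ
  sorted[1] = iss$miss
  sorted[2] = ississ$m
  sorted[3] = mississ$
  sorted[4] = s$missis
  sorted[5] = siss$mis
  sorted[6] = ss$missi
  sorted[7] = ssiss$mi
sorted[4] = s$missis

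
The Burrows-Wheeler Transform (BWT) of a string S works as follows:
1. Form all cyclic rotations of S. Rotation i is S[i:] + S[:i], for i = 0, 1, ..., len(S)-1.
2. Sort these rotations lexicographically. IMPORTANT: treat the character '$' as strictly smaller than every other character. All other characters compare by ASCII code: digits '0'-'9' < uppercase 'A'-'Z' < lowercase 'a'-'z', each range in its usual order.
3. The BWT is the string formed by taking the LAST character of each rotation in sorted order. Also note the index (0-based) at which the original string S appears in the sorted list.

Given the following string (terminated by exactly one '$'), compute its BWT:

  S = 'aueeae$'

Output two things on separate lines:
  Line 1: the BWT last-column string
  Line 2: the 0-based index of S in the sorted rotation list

All 7 rotations (rotation i = S[i:]+S[:i]):
  rot[0] = aueeae$
  rot[1] = ueeae$a
  rot[2] = eeae$au
  rot[3] = eae$aue
  rot[4] = ae$auee
  rot[5] = e$aueea
  rot[6] = $aueeae
Sorted (with $ < everything):
  sorted[0] = $aueeae  (last char: 'e')
  sorted[1] = ae$auee  (last char: 'e')
  sorted[2] = aueeae$  (last char: '$')
  sorted[3] = e$aueea  (last char: 'a')
  sorted[4] = eae$aue  (last char: 'e')
  sorted[5] = eeae$au  (last char: 'u')
  sorted[6] = ueeae$a  (last char: 'a')
Last column: ee$aeua
Original string S is at sorted index 2

Answer: ee$aeua
2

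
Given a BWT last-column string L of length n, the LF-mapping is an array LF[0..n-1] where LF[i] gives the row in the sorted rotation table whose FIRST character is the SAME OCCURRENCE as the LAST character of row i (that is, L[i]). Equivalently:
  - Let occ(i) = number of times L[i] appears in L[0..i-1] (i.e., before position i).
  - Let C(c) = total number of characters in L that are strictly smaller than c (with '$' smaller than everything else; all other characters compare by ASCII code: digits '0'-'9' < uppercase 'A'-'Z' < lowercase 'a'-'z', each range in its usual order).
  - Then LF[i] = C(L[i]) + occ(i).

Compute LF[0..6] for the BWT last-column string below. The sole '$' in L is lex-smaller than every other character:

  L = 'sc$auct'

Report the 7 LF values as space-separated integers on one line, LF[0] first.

Answer: 4 2 0 1 6 3 5

Derivation:
Char counts: '$':1, 'a':1, 'c':2, 's':1, 't':1, 'u':1
C (first-col start): C('$')=0, C('a')=1, C('c')=2, C('s')=4, C('t')=5, C('u')=6
L[0]='s': occ=0, LF[0]=C('s')+0=4+0=4
L[1]='c': occ=0, LF[1]=C('c')+0=2+0=2
L[2]='$': occ=0, LF[2]=C('$')+0=0+0=0
L[3]='a': occ=0, LF[3]=C('a')+0=1+0=1
L[4]='u': occ=0, LF[4]=C('u')+0=6+0=6
L[5]='c': occ=1, LF[5]=C('c')+1=2+1=3
L[6]='t': occ=0, LF[6]=C('t')+0=5+0=5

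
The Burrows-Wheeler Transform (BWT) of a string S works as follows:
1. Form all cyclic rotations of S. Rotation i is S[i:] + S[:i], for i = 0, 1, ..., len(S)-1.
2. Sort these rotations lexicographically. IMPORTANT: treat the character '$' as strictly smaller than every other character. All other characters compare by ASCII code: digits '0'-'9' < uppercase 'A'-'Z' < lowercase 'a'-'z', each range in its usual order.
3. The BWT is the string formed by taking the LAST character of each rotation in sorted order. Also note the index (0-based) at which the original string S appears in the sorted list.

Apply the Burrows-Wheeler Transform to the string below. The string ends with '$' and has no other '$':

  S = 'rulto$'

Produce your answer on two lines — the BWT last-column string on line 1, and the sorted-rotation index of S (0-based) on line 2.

All 6 rotations (rotation i = S[i:]+S[:i]):
  rot[0] = rulto$
  rot[1] = ulto$r
  rot[2] = lto$ru
  rot[3] = to$rul
  rot[4] = o$rult
  rot[5] = $rulto
Sorted (with $ < everything):
  sorted[0] = $rulto  (last char: 'o')
  sorted[1] = lto$ru  (last char: 'u')
  sorted[2] = o$rult  (last char: 't')
  sorted[3] = rulto$  (last char: '$')
  sorted[4] = to$rul  (last char: 'l')
  sorted[5] = ulto$r  (last char: 'r')
Last column: out$lr
Original string S is at sorted index 3

Answer: out$lr
3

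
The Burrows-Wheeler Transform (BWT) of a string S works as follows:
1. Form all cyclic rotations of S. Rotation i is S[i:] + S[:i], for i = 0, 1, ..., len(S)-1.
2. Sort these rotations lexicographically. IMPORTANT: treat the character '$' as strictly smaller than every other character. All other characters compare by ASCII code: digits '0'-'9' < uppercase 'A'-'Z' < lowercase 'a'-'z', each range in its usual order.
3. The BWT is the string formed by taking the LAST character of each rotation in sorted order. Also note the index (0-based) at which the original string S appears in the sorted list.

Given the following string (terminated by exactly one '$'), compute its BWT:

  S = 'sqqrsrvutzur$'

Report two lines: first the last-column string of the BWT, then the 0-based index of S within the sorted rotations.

All 13 rotations (rotation i = S[i:]+S[:i]):
  rot[0] = sqqrsrvutzur$
  rot[1] = qqrsrvutzur$s
  rot[2] = qrsrvutzur$sq
  rot[3] = rsrvutzur$sqq
  rot[4] = srvutzur$sqqr
  rot[5] = rvutzur$sqqrs
  rot[6] = vutzur$sqqrsr
  rot[7] = utzur$sqqrsrv
  rot[8] = tzur$sqqrsrvu
  rot[9] = zur$sqqrsrvut
  rot[10] = ur$sqqrsrvutz
  rot[11] = r$sqqrsrvutzu
  rot[12] = $sqqrsrvutzur
Sorted (with $ < everything):
  sorted[0] = $sqqrsrvutzur  (last char: 'r')
  sorted[1] = qqrsrvutzur$s  (last char: 's')
  sorted[2] = qrsrvutzur$sq  (last char: 'q')
  sorted[3] = r$sqqrsrvutzu  (last char: 'u')
  sorted[4] = rsrvutzur$sqq  (last char: 'q')
  sorted[5] = rvutzur$sqqrs  (last char: 's')
  sorted[6] = sqqrsrvutzur$  (last char: '$')
  sorted[7] = srvutzur$sqqr  (last char: 'r')
  sorted[8] = tzur$sqqrsrvu  (last char: 'u')
  sorted[9] = ur$sqqrsrvutz  (last char: 'z')
  sorted[10] = utzur$sqqrsrv  (last char: 'v')
  sorted[11] = vutzur$sqqrsr  (last char: 'r')
  sorted[12] = zur$sqqrsrvut  (last char: 't')
Last column: rsquqs$ruzvrt
Original string S is at sorted index 6

Answer: rsquqs$ruzvrt
6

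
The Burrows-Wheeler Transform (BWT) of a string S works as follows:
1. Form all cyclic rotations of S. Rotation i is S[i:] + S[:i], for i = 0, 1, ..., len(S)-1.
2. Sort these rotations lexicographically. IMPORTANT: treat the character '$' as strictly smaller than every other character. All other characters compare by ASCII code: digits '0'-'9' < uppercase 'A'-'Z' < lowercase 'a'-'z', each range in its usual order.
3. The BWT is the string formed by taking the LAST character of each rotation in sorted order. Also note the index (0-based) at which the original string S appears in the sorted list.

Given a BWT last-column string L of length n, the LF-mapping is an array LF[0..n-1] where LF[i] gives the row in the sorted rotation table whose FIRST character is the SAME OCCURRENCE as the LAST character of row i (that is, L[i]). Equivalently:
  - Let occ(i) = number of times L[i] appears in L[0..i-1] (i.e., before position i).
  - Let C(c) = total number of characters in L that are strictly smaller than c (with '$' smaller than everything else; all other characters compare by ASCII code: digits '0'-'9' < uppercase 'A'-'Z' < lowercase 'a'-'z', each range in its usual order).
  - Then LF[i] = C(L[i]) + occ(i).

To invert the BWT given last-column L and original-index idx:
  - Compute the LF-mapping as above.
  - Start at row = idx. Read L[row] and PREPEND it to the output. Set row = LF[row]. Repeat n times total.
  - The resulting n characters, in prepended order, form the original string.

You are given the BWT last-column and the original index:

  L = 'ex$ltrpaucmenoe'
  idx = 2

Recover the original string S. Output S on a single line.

LF mapping: 3 14 0 6 12 11 10 1 13 2 7 4 8 9 5
Walk LF starting at row 2, prepending L[row]:
  step 1: row=2, L[2]='$', prepend. Next row=LF[2]=0
  step 2: row=0, L[0]='e', prepend. Next row=LF[0]=3
  step 3: row=3, L[3]='l', prepend. Next row=LF[3]=6
  step 4: row=6, L[6]='p', prepend. Next row=LF[6]=10
  step 5: row=10, L[10]='m', prepend. Next row=LF[10]=7
  step 6: row=7, L[7]='a', prepend. Next row=LF[7]=1
  step 7: row=1, L[1]='x', prepend. Next row=LF[1]=14
  step 8: row=14, L[14]='e', prepend. Next row=LF[14]=5
  step 9: row=5, L[5]='r', prepend. Next row=LF[5]=11
  step 10: row=11, L[11]='e', prepend. Next row=LF[11]=4
  step 11: row=4, L[4]='t', prepend. Next row=LF[4]=12
  step 12: row=12, L[12]='n', prepend. Next row=LF[12]=8
  step 13: row=8, L[8]='u', prepend. Next row=LF[8]=13
  step 14: row=13, L[13]='o', prepend. Next row=LF[13]=9
  step 15: row=9, L[9]='c', prepend. Next row=LF[9]=2
Reversed output: counterexample$

Answer: counterexample$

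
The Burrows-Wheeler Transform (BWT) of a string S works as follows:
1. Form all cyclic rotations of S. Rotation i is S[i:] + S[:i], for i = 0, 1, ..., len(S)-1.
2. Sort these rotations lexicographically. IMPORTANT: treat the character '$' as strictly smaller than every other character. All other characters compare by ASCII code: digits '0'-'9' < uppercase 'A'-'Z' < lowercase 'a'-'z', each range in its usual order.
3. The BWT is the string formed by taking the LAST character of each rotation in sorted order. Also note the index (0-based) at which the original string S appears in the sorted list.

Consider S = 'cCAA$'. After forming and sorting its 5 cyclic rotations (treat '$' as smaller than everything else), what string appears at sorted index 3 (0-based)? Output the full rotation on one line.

Answer: CAA$c

Derivation:
All 5 rotations (rotation i = S[i:]+S[:i]):
  rot[0] = cCAA$
  rot[1] = CAA$c
  rot[2] = AA$cC
  rot[3] = A$cCA
  rot[4] = $cCAA
Sorted (with $ < everything):
  sorted[0] = $cCAA
  sorted[1] = A$cCA
  sorted[2] = AA$cC
  sorted[3] = CAA$c
  sorted[4] = cCAA$
sorted[3] = CAA$c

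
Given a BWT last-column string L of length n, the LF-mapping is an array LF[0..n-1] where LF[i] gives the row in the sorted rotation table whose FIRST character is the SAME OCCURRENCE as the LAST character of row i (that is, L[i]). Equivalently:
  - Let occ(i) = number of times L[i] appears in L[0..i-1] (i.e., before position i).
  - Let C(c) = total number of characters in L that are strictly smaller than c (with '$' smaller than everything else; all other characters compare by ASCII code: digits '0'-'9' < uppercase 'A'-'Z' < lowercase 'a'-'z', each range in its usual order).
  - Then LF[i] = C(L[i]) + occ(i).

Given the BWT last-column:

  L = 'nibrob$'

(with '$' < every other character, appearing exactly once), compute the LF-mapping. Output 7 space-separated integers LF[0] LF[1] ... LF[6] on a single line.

Char counts: '$':1, 'b':2, 'i':1, 'n':1, 'o':1, 'r':1
C (first-col start): C('$')=0, C('b')=1, C('i')=3, C('n')=4, C('o')=5, C('r')=6
L[0]='n': occ=0, LF[0]=C('n')+0=4+0=4
L[1]='i': occ=0, LF[1]=C('i')+0=3+0=3
L[2]='b': occ=0, LF[2]=C('b')+0=1+0=1
L[3]='r': occ=0, LF[3]=C('r')+0=6+0=6
L[4]='o': occ=0, LF[4]=C('o')+0=5+0=5
L[5]='b': occ=1, LF[5]=C('b')+1=1+1=2
L[6]='$': occ=0, LF[6]=C('$')+0=0+0=0

Answer: 4 3 1 6 5 2 0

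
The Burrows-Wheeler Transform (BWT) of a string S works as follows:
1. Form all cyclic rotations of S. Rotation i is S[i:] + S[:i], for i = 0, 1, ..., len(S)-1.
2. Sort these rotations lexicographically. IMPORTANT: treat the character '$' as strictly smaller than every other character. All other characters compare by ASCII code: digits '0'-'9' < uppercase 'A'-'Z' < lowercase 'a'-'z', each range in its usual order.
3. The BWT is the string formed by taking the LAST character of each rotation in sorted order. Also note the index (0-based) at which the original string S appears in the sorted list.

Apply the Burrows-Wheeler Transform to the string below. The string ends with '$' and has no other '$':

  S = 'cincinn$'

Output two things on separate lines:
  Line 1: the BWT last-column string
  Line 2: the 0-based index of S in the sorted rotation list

All 8 rotations (rotation i = S[i:]+S[:i]):
  rot[0] = cincinn$
  rot[1] = incinn$c
  rot[2] = ncinn$ci
  rot[3] = cinn$cin
  rot[4] = inn$cinc
  rot[5] = nn$cinci
  rot[6] = n$cincin
  rot[7] = $cincinn
Sorted (with $ < everything):
  sorted[0] = $cincinn  (last char: 'n')
  sorted[1] = cincinn$  (last char: '$')
  sorted[2] = cinn$cin  (last char: 'n')
  sorted[3] = incinn$c  (last char: 'c')
  sorted[4] = inn$cinc  (last char: 'c')
  sorted[5] = n$cincin  (last char: 'n')
  sorted[6] = ncinn$ci  (last char: 'i')
  sorted[7] = nn$cinci  (last char: 'i')
Last column: n$nccnii
Original string S is at sorted index 1

Answer: n$nccnii
1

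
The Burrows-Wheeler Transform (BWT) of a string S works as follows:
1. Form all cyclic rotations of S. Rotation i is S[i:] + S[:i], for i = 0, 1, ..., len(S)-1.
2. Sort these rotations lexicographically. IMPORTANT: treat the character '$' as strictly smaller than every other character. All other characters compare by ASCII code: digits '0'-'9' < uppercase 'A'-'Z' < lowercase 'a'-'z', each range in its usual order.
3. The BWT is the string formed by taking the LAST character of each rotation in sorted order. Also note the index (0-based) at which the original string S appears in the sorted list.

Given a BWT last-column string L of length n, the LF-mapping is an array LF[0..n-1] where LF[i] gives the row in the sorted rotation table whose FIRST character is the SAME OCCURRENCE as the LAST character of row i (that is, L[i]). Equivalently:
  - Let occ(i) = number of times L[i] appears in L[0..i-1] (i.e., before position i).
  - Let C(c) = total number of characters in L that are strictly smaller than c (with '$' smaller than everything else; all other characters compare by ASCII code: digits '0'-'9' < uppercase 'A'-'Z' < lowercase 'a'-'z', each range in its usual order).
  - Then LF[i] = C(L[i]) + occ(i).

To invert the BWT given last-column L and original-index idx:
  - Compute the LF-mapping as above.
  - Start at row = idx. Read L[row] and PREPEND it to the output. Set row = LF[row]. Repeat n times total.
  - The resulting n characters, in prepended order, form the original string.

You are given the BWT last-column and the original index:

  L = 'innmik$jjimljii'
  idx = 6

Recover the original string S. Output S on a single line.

LF mapping: 1 13 14 11 2 9 0 6 7 3 12 10 8 4 5
Walk LF starting at row 6, prepending L[row]:
  step 1: row=6, L[6]='$', prepend. Next row=LF[6]=0
  step 2: row=0, L[0]='i', prepend. Next row=LF[0]=1
  step 3: row=1, L[1]='n', prepend. Next row=LF[1]=13
  step 4: row=13, L[13]='i', prepend. Next row=LF[13]=4
  step 5: row=4, L[4]='i', prepend. Next row=LF[4]=2
  step 6: row=2, L[2]='n', prepend. Next row=LF[2]=14
  step 7: row=14, L[14]='i', prepend. Next row=LF[14]=5
  step 8: row=5, L[5]='k', prepend. Next row=LF[5]=9
  step 9: row=9, L[9]='i', prepend. Next row=LF[9]=3
  step 10: row=3, L[3]='m', prepend. Next row=LF[3]=11
  step 11: row=11, L[11]='l', prepend. Next row=LF[11]=10
  step 12: row=10, L[10]='m', prepend. Next row=LF[10]=12
  step 13: row=12, L[12]='j', prepend. Next row=LF[12]=8
  step 14: row=8, L[8]='j', prepend. Next row=LF[8]=7
  step 15: row=7, L[7]='j', prepend. Next row=LF[7]=6
Reversed output: jjjmlmikiniini$

Answer: jjjmlmikiniini$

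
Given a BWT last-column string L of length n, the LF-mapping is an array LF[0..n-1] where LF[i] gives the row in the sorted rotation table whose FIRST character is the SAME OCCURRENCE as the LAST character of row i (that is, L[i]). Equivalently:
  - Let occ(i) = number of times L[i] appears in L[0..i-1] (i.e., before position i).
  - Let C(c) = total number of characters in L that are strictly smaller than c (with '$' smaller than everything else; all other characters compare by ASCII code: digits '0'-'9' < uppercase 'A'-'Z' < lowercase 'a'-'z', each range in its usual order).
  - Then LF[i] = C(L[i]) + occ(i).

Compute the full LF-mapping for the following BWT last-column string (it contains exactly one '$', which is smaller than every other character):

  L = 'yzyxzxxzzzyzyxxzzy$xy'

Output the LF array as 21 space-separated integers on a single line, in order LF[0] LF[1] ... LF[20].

Char counts: '$':1, 'x':6, 'y':6, 'z':8
C (first-col start): C('$')=0, C('x')=1, C('y')=7, C('z')=13
L[0]='y': occ=0, LF[0]=C('y')+0=7+0=7
L[1]='z': occ=0, LF[1]=C('z')+0=13+0=13
L[2]='y': occ=1, LF[2]=C('y')+1=7+1=8
L[3]='x': occ=0, LF[3]=C('x')+0=1+0=1
L[4]='z': occ=1, LF[4]=C('z')+1=13+1=14
L[5]='x': occ=1, LF[5]=C('x')+1=1+1=2
L[6]='x': occ=2, LF[6]=C('x')+2=1+2=3
L[7]='z': occ=2, LF[7]=C('z')+2=13+2=15
L[8]='z': occ=3, LF[8]=C('z')+3=13+3=16
L[9]='z': occ=4, LF[9]=C('z')+4=13+4=17
L[10]='y': occ=2, LF[10]=C('y')+2=7+2=9
L[11]='z': occ=5, LF[11]=C('z')+5=13+5=18
L[12]='y': occ=3, LF[12]=C('y')+3=7+3=10
L[13]='x': occ=3, LF[13]=C('x')+3=1+3=4
L[14]='x': occ=4, LF[14]=C('x')+4=1+4=5
L[15]='z': occ=6, LF[15]=C('z')+6=13+6=19
L[16]='z': occ=7, LF[16]=C('z')+7=13+7=20
L[17]='y': occ=4, LF[17]=C('y')+4=7+4=11
L[18]='$': occ=0, LF[18]=C('$')+0=0+0=0
L[19]='x': occ=5, LF[19]=C('x')+5=1+5=6
L[20]='y': occ=5, LF[20]=C('y')+5=7+5=12

Answer: 7 13 8 1 14 2 3 15 16 17 9 18 10 4 5 19 20 11 0 6 12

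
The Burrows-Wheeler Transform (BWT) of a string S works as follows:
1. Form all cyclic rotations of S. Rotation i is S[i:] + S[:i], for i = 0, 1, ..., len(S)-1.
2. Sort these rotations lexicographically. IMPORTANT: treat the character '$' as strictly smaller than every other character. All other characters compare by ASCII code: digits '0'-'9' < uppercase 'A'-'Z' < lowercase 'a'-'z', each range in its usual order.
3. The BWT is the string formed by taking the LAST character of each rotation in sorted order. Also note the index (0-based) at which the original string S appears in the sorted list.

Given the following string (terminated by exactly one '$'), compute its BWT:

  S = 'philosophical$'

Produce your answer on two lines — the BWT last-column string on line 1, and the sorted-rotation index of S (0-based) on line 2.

All 14 rotations (rotation i = S[i:]+S[:i]):
  rot[0] = philosophical$
  rot[1] = hilosophical$p
  rot[2] = ilosophical$ph
  rot[3] = losophical$phi
  rot[4] = osophical$phil
  rot[5] = sophical$philo
  rot[6] = ophical$philos
  rot[7] = phical$philoso
  rot[8] = hical$philosop
  rot[9] = ical$philosoph
  rot[10] = cal$philosophi
  rot[11] = al$philosophic
  rot[12] = l$philosophica
  rot[13] = $philosophical
Sorted (with $ < everything):
  sorted[0] = $philosophical  (last char: 'l')
  sorted[1] = al$philosophic  (last char: 'c')
  sorted[2] = cal$philosophi  (last char: 'i')
  sorted[3] = hical$philosop  (last char: 'p')
  sorted[4] = hilosophical$p  (last char: 'p')
  sorted[5] = ical$philosoph  (last char: 'h')
  sorted[6] = ilosophical$ph  (last char: 'h')
  sorted[7] = l$philosophica  (last char: 'a')
  sorted[8] = losophical$phi  (last char: 'i')
  sorted[9] = ophical$philos  (last char: 's')
  sorted[10] = osophical$phil  (last char: 'l')
  sorted[11] = phical$philoso  (last char: 'o')
  sorted[12] = philosophical$  (last char: '$')
  sorted[13] = sophical$philo  (last char: 'o')
Last column: lcipphhaislo$o
Original string S is at sorted index 12

Answer: lcipphhaislo$o
12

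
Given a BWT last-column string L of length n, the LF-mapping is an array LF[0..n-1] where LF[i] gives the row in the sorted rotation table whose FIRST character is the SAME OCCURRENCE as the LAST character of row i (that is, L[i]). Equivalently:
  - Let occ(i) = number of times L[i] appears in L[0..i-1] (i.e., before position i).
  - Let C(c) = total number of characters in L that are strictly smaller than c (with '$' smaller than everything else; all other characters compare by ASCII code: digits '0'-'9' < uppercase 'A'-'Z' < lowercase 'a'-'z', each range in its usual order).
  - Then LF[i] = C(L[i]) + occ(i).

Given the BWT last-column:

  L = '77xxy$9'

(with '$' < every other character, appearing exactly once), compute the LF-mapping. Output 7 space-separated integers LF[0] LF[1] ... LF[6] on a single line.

Answer: 1 2 4 5 6 0 3

Derivation:
Char counts: '$':1, '7':2, '9':1, 'x':2, 'y':1
C (first-col start): C('$')=0, C('7')=1, C('9')=3, C('x')=4, C('y')=6
L[0]='7': occ=0, LF[0]=C('7')+0=1+0=1
L[1]='7': occ=1, LF[1]=C('7')+1=1+1=2
L[2]='x': occ=0, LF[2]=C('x')+0=4+0=4
L[3]='x': occ=1, LF[3]=C('x')+1=4+1=5
L[4]='y': occ=0, LF[4]=C('y')+0=6+0=6
L[5]='$': occ=0, LF[5]=C('$')+0=0+0=0
L[6]='9': occ=0, LF[6]=C('9')+0=3+0=3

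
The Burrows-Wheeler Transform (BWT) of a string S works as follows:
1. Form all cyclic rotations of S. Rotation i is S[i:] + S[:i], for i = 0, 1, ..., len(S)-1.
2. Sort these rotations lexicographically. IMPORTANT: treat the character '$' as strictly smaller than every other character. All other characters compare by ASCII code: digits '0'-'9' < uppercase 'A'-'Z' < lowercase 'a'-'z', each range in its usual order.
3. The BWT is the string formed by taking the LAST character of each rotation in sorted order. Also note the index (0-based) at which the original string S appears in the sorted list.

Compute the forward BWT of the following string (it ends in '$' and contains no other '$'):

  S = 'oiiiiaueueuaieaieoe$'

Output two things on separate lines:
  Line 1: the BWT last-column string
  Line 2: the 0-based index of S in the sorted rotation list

All 20 rotations (rotation i = S[i:]+S[:i]):
  rot[0] = oiiiiaueueuaieaieoe$
  rot[1] = iiiiaueueuaieaieoe$o
  rot[2] = iiiaueueuaieaieoe$oi
  rot[3] = iiaueueuaieaieoe$oii
  rot[4] = iaueueuaieaieoe$oiii
  rot[5] = aueueuaieaieoe$oiiii
  rot[6] = ueueuaieaieoe$oiiiia
  rot[7] = eueuaieaieoe$oiiiiau
  rot[8] = ueuaieaieoe$oiiiiaue
  rot[9] = euaieaieoe$oiiiiaueu
  rot[10] = uaieaieoe$oiiiiaueue
  rot[11] = aieaieoe$oiiiiaueueu
  rot[12] = ieaieoe$oiiiiaueueua
  rot[13] = eaieoe$oiiiiaueueuai
  rot[14] = aieoe$oiiiiaueueuaie
  rot[15] = ieoe$oiiiiaueueuaiea
  rot[16] = eoe$oiiiiaueueuaieai
  rot[17] = oe$oiiiiaueueuaieaie
  rot[18] = e$oiiiiaueueuaieaieo
  rot[19] = $oiiiiaueueuaieaieoe
Sorted (with $ < everything):
  sorted[0] = $oiiiiaueueuaieaieoe  (last char: 'e')
  sorted[1] = aieaieoe$oiiiiaueueu  (last char: 'u')
  sorted[2] = aieoe$oiiiiaueueuaie  (last char: 'e')
  sorted[3] = aueueuaieaieoe$oiiii  (last char: 'i')
  sorted[4] = e$oiiiiaueueuaieaieo  (last char: 'o')
  sorted[5] = eaieoe$oiiiiaueueuai  (last char: 'i')
  sorted[6] = eoe$oiiiiaueueuaieai  (last char: 'i')
  sorted[7] = euaieaieoe$oiiiiaueu  (last char: 'u')
  sorted[8] = eueuaieaieoe$oiiiiau  (last char: 'u')
  sorted[9] = iaueueuaieaieoe$oiii  (last char: 'i')
  sorted[10] = ieaieoe$oiiiiaueueua  (last char: 'a')
  sorted[11] = ieoe$oiiiiaueueuaiea  (last char: 'a')
  sorted[12] = iiaueueuaieaieoe$oii  (last char: 'i')
  sorted[13] = iiiaueueuaieaieoe$oi  (last char: 'i')
  sorted[14] = iiiiaueueuaieaieoe$o  (last char: 'o')
  sorted[15] = oe$oiiiiaueueuaieaie  (last char: 'e')
  sorted[16] = oiiiiaueueuaieaieoe$  (last char: '$')
  sorted[17] = uaieaieoe$oiiiiaueue  (last char: 'e')
  sorted[18] = ueuaieaieoe$oiiiiaue  (last char: 'e')
  sorted[19] = ueueuaieaieoe$oiiiia  (last char: 'a')
Last column: eueioiiuuiaaiioe$eea
Original string S is at sorted index 16

Answer: eueioiiuuiaaiioe$eea
16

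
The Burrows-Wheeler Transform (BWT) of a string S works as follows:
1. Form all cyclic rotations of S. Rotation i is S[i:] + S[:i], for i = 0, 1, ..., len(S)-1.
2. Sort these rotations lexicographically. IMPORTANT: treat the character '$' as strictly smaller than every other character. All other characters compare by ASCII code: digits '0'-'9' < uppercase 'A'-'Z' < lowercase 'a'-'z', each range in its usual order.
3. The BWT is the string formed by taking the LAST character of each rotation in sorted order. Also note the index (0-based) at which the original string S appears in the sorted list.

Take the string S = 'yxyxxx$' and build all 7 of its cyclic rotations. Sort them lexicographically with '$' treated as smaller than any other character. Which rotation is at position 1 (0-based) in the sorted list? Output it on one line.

All 7 rotations (rotation i = S[i:]+S[:i]):
  rot[0] = yxyxxx$
  rot[1] = xyxxx$y
  rot[2] = yxxx$yx
  rot[3] = xxx$yxy
  rot[4] = xx$yxyx
  rot[5] = x$yxyxx
  rot[6] = $yxyxxx
Sorted (with $ < everything):
  sorted[0] = $yxyxxx
  sorted[1] = x$yxyxx
  sorted[2] = xx$yxyx
  sorted[3] = xxx$yxy
  sorted[4] = xyxxx$y
  sorted[5] = yxxx$yx
  sorted[6] = yxyxxx$
sorted[1] = x$yxyxx

Answer: x$yxyxx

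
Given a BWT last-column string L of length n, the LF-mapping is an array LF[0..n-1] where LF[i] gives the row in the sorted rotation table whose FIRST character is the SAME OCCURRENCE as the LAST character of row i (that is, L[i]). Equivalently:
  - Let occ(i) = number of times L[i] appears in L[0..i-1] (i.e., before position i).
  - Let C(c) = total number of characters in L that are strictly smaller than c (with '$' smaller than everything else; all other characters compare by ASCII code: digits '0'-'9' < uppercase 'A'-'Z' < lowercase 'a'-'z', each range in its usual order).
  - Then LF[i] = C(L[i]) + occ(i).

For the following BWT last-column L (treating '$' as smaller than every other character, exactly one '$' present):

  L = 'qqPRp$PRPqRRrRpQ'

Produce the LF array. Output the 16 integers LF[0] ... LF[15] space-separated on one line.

Char counts: '$':1, 'P':3, 'Q':1, 'R':5, 'p':2, 'q':3, 'r':1
C (first-col start): C('$')=0, C('P')=1, C('Q')=4, C('R')=5, C('p')=10, C('q')=12, C('r')=15
L[0]='q': occ=0, LF[0]=C('q')+0=12+0=12
L[1]='q': occ=1, LF[1]=C('q')+1=12+1=13
L[2]='P': occ=0, LF[2]=C('P')+0=1+0=1
L[3]='R': occ=0, LF[3]=C('R')+0=5+0=5
L[4]='p': occ=0, LF[4]=C('p')+0=10+0=10
L[5]='$': occ=0, LF[5]=C('$')+0=0+0=0
L[6]='P': occ=1, LF[6]=C('P')+1=1+1=2
L[7]='R': occ=1, LF[7]=C('R')+1=5+1=6
L[8]='P': occ=2, LF[8]=C('P')+2=1+2=3
L[9]='q': occ=2, LF[9]=C('q')+2=12+2=14
L[10]='R': occ=2, LF[10]=C('R')+2=5+2=7
L[11]='R': occ=3, LF[11]=C('R')+3=5+3=8
L[12]='r': occ=0, LF[12]=C('r')+0=15+0=15
L[13]='R': occ=4, LF[13]=C('R')+4=5+4=9
L[14]='p': occ=1, LF[14]=C('p')+1=10+1=11
L[15]='Q': occ=0, LF[15]=C('Q')+0=4+0=4

Answer: 12 13 1 5 10 0 2 6 3 14 7 8 15 9 11 4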